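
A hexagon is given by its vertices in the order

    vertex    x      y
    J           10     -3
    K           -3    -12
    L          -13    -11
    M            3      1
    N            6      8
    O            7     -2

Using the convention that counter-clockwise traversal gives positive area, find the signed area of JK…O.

Apply the shoelace formula: 2A = Σ (x_i·y_{i+1} − x_{i+1}·y_i), indices taken mod 6.
Σ = (-129) + (-123) + (20) + (18) + (-68) + (-1) = -283
Signed area = Σ/2 = -141.5 (negative ⇒ clockwise traversal).

-141.5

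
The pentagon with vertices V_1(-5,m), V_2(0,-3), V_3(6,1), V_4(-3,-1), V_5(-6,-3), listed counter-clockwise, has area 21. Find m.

-4

Write out the shoelace sum; only the two edges meeting at V_1 involve m:
2·Area = [((-6)·m − (-5)·(-3)) + ((-5)·(-3) − 0·m)] + 18
       = -6·m + 18 = 42
⇒ m = -4.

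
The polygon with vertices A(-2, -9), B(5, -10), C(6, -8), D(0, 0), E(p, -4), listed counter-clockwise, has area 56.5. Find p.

Write out the shoelace sum; only the two edges meeting at E involve p:
2·Area = [(0·(-4) − p·0) + (p·(-9) − (-2)·(-4))] + 85
       = -9·p + 77 = 113
⇒ p = -4.

-4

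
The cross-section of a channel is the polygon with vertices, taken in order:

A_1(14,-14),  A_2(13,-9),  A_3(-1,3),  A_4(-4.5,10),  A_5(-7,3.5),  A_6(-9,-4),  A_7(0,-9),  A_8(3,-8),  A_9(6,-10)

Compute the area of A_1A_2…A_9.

Cross-terms: 56, 30, 3.5, 54.25, 59.5, 81, 27, 18, 56  ⇒  Σ = 385.25
Area = |Σ|/2 = 192.625.

192.625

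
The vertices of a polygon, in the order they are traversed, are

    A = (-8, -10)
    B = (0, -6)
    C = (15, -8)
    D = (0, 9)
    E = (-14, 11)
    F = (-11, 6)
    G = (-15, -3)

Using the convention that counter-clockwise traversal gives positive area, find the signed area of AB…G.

342.5

Σ = (48) + (90) + (135) + (126) + (37) + (123) + (126) = 685
Signed area = Σ/2 = 342.5 (positive ⇒ counter-clockwise traversal).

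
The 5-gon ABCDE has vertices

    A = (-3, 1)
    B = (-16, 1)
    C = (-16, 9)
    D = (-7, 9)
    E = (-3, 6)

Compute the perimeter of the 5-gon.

40

|AB| = √((-13)² + (0)²) = √169 = 13
|BC| = √((0)² + (8)²) = √64 = 8
|CD| = √((9)² + (0)²) = √81 = 9
|DE| = √((4)² + (-3)²) = √25 = 5
|EA| = √((0)² + (-5)²) = √25 = 5
Perimeter = 13 + 8 + 9 + 5 + 5 = 40.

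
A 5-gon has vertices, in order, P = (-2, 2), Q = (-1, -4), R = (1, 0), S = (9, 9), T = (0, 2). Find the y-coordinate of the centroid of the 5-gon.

Apply the shoelace (surveyor's) formula. First the cross-terms c_i = x_i·y_{i+1} − x_{i+1}·y_i:
  10, 4, 9, 18, 4  ⇒  2A = 45, A = 22.5.
Then Σ (y_i + y_{i+1})·c_i = 259, so ȳ = 259 / (6·22.5) = 259/135.

259/135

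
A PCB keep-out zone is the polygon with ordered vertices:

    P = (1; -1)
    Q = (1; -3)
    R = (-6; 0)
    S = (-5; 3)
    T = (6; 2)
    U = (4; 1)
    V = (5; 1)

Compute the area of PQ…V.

P→Q: (1)(-3) − (1)(-1) = -2
Q→R: (1)(0) − (-6)(-3) = -18
R→S: (-6)(3) − (-5)(0) = -18
S→T: (-5)(2) − (6)(3) = -28
T→U: (6)(1) − (4)(2) = -2
U→V: (4)(1) − (5)(1) = -1
V→P: (5)(-1) − (1)(1) = -6
Σ = -75
Area = |Σ|/2 = 37.5.

37.5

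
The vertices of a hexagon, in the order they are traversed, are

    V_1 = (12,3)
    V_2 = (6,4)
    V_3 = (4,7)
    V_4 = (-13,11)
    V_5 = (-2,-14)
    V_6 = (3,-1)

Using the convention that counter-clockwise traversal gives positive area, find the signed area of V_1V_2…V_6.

V_1→V_2: (12)(4) − (6)(3) = 30
V_2→V_3: (6)(7) − (4)(4) = 26
V_3→V_4: (4)(11) − (-13)(7) = 135
V_4→V_5: (-13)(-14) − (-2)(11) = 204
V_5→V_6: (-2)(-1) − (3)(-14) = 44
V_6→V_1: (3)(3) − (12)(-1) = 21
Σ = 460
Signed area = Σ/2 = 230 (positive ⇒ counter-clockwise traversal).

230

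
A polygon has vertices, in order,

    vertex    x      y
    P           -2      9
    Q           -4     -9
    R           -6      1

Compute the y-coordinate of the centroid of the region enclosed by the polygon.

1/3

Apply the shoelace formula. First the cross-terms c_i = x_i·y_{i+1} − x_{i+1}·y_i:
  54, -58, -52  ⇒  2A = -56, A = -28.
Then Σ (y_i + y_{i+1})·c_i = -56, so ȳ = -56 / (6·(-28)) = 1/3.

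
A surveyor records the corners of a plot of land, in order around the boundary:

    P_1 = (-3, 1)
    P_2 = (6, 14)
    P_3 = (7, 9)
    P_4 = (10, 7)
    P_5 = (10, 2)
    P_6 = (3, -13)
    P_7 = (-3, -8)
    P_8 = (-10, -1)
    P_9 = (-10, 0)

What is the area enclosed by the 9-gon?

Cross-terms: -48, -44, -41, -50, -136, -63, -77, -10, -10  ⇒  Σ = -479
Area = |Σ|/2 = 239.5.

239.5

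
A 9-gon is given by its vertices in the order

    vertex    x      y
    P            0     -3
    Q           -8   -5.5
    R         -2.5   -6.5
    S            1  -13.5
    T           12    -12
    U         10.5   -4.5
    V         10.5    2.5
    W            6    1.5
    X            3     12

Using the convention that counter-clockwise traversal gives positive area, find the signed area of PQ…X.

204.625

Apply the shoelace (surveyor's) formula: 2A = Σ (x_i·y_{i+1} − x_{i+1}·y_i), indices taken mod 9.
Σ = (-24) + (38.25) + (40.25) + (150) + (72) + (73.5) + (0.75) + (67.5) + (-9) = 409.25
Signed area = Σ/2 = 204.625 (positive ⇒ counter-clockwise traversal).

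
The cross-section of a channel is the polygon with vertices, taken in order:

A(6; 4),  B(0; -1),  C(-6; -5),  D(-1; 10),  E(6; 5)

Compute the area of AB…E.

74

Apply Gauss's area formula: 2A = Σ (x_i·y_{i+1} − x_{i+1}·y_i), indices taken mod 5.
Σ = (-6) + (-6) + (-65) + (-65) + (-6) = -148
Area = |Σ|/2 = 74.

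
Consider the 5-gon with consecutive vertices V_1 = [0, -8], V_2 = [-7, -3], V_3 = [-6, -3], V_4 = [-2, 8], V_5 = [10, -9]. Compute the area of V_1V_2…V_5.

Cross-terms: -56, 3, -54, -62, -80  ⇒  Σ = -249
Area = |Σ|/2 = 124.5.

124.5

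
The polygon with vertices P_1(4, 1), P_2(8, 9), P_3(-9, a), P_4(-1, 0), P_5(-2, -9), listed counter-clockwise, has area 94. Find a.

The doubled signed area Σ (x_i y_{i+1} − x_{i+1} y_i) is linear in a.
With a=0 it equals 152; the coefficient of a is 9 (from the two edges through P_3).
So 9·a + 152 = 2·94 = 188 ⇒ a = 4.

4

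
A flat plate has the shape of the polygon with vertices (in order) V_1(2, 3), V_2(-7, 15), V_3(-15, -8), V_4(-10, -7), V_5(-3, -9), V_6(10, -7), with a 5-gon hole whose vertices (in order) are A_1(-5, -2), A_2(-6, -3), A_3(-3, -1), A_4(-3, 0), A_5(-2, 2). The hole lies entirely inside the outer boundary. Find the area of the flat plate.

288

Outer boundary:
Cross-terms: 51, 281, 25, 69, 111, 44  ⇒  Σ = 581
Area = |Σ|/2 = 290.5.
Hole:
Apply the surveyor's formula: 2A = Σ (x_i·y_{i+1} − x_{i+1}·y_i), indices taken mod 5.
Cross-terms: 3, -3, -3, -6, 14  ⇒  Σ = 5
Area = |Σ|/2 = 2.5.
Net area = 290.5 − 2.5 = 288.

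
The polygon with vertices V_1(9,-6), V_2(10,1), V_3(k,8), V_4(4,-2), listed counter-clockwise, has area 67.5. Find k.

The doubled signed area Σ (x_i y_{i+1} − x_{i+1} y_i) is linear in k.
With k=0 it equals 111; the coefficient of k is -3 (from the two edges through V_3).
So -3·k + 111 = 2·67.5 = 135 ⇒ k = -8.

-8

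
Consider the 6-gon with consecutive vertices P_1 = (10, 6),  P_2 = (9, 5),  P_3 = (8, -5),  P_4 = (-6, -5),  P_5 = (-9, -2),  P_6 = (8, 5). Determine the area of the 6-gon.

Σ = (-4) + (-85) + (-70) + (-33) + (-29) + (-2) = -223
Area = |Σ|/2 = 111.5.

111.5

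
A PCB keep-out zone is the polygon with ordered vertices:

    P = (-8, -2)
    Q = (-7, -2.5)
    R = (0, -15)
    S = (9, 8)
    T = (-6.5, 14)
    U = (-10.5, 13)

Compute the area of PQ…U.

Apply Gauss's area formula: 2A = Σ (x_i·y_{i+1} − x_{i+1}·y_i), indices taken mod 6.
Cross-terms: 6, 105, 135, 178, 62.5, 125  ⇒  Σ = 611.5
Area = |Σ|/2 = 305.75.

305.75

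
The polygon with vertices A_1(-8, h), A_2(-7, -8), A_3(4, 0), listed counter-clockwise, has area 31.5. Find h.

The doubled signed area Σ (x_i y_{i+1} − x_{i+1} y_i) is linear in h.
With h=0 it equals 96; the coefficient of h is 11 (from the two edges through A_1).
So 11·h + 96 = 2·31.5 = 63 ⇒ h = -3.

-3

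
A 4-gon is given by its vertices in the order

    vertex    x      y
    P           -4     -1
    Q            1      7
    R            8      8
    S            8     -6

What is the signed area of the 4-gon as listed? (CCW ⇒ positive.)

-109.5

Σ = (-27) + (-48) + (-112) + (-32) = -219
Signed area = Σ/2 = -109.5 (negative ⇒ clockwise traversal).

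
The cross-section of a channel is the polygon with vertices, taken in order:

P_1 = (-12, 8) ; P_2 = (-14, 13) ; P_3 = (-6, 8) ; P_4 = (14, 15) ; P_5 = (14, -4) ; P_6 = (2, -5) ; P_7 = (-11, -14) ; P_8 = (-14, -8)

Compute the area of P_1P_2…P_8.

503.5

Apply the surveyor's formula: 2A = Σ (x_i·y_{i+1} − x_{i+1}·y_i), indices taken mod 8.
P_1→P_2: (-12)(13) − (-14)(8) = -44
P_2→P_3: (-14)(8) − (-6)(13) = -34
P_3→P_4: (-6)(15) − (14)(8) = -202
P_4→P_5: (14)(-4) − (14)(15) = -266
P_5→P_6: (14)(-5) − (2)(-4) = -62
P_6→P_7: (2)(-14) − (-11)(-5) = -83
P_7→P_8: (-11)(-8) − (-14)(-14) = -108
P_8→P_1: (-14)(8) − (-12)(-8) = -208
Σ = -1007
Area = |Σ|/2 = 503.5.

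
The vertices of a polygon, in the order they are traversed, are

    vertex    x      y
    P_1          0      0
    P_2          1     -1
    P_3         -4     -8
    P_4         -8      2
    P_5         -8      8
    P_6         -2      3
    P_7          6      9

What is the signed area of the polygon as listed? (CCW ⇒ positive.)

-88

Apply the shoelace formula: 2A = Σ (x_i·y_{i+1} − x_{i+1}·y_i), indices taken mod 7.
P_1→P_2: (0)(-1) − (1)(0) = 0
P_2→P_3: (1)(-8) − (-4)(-1) = -12
P_3→P_4: (-4)(2) − (-8)(-8) = -72
P_4→P_5: (-8)(8) − (-8)(2) = -48
P_5→P_6: (-8)(3) − (-2)(8) = -8
P_6→P_7: (-2)(9) − (6)(3) = -36
P_7→P_1: (6)(0) − (0)(9) = 0
Σ = -176
Signed area = Σ/2 = -88 (negative ⇒ clockwise traversal).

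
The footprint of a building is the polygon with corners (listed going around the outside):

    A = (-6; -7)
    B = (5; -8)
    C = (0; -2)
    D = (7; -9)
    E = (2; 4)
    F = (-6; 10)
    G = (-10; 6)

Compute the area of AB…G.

Apply Gauss's area formula: 2A = Σ (x_i·y_{i+1} − x_{i+1}·y_i), indices taken mod 7.
Σ = (83) + (-10) + (14) + (46) + (44) + (64) + (106) = 347
Area = |Σ|/2 = 173.5.

173.5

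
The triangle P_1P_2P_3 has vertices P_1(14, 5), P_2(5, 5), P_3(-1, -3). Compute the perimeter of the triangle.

|P_1P_2| = √((-9)² + (0)²) = √81 = 9
|P_2P_3| = √((-6)² + (-8)²) = √100 = 10
|P_3P_1| = √((15)² + (8)²) = √289 = 17
Perimeter = 9 + 10 + 17 = 36.

36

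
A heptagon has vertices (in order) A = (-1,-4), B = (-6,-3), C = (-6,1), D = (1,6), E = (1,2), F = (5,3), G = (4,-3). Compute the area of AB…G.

Σ = (-21) + (-24) + (-37) + (-4) + (-7) + (-27) + (-19) = -139
Area = |Σ|/2 = 69.5.

69.5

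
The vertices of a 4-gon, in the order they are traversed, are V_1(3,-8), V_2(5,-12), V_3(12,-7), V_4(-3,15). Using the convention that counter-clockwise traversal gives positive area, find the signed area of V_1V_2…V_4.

Apply Gauss's area formula: 2A = Σ (x_i·y_{i+1} − x_{i+1}·y_i), indices taken mod 4.
Cross-terms: 4, 109, 159, -21  ⇒  Σ = 251
Signed area = Σ/2 = 125.5 (positive ⇒ counter-clockwise traversal).

125.5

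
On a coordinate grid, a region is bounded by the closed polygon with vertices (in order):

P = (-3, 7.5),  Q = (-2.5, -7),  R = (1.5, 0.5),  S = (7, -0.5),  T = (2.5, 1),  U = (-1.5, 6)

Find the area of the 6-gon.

38.125

Apply the shoelace formula: 2A = Σ (x_i·y_{i+1} − x_{i+1}·y_i), indices taken mod 6.
P→Q: (-3)(-7) − (-2.5)(7.5) = 39.75
Q→R: (-2.5)(0.5) − (1.5)(-7) = 9.25
R→S: (1.5)(-0.5) − (7)(0.5) = -4.25
S→T: (7)(1) − (2.5)(-0.5) = 8.25
T→U: (2.5)(6) − (-1.5)(1) = 16.5
U→P: (-1.5)(7.5) − (-3)(6) = 6.75
Σ = 76.25
Area = |Σ|/2 = 38.125.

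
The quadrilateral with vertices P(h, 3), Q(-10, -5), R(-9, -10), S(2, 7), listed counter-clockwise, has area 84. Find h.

Write out the shoelace sum; only the two edges meeting at P involve h:
2·Area = [(2·3 − h·7) + (h·(-5) − (-10)·3)] + 12
       = -12·h + 48 = 168
⇒ h = -10.

-10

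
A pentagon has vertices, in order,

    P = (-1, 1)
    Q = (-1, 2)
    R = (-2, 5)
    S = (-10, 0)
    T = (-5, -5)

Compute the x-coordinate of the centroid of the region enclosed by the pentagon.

-1285/264

Apply the shoelace (surveyor's) formula. First the cross-terms c_i = x_i·y_{i+1} − x_{i+1}·y_i:
  -1, -1, 50, 50, -10  ⇒  2A = 88, A = 44.
Then Σ (x_i + x_{i+1})·c_i = -1285, so x̄ = -1285 / (6·44) = -1285/264.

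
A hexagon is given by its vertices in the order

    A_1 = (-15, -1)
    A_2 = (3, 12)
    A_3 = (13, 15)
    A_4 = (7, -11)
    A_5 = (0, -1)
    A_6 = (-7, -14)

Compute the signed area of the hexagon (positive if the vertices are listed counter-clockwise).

-376.5

A_1→A_2: (-15)(12) − (3)(-1) = -177
A_2→A_3: (3)(15) − (13)(12) = -111
A_3→A_4: (13)(-11) − (7)(15) = -248
A_4→A_5: (7)(-1) − (0)(-11) = -7
A_5→A_6: (0)(-14) − (-7)(-1) = -7
A_6→A_1: (-7)(-1) − (-15)(-14) = -203
Σ = -753
Signed area = Σ/2 = -376.5 (negative ⇒ clockwise traversal).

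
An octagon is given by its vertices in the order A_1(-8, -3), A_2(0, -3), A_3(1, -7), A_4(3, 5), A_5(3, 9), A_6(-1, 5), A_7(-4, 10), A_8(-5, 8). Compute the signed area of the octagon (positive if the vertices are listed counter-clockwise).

98

Apply the surveyor's formula: 2A = Σ (x_i·y_{i+1} − x_{i+1}·y_i), indices taken mod 8.
Σ = (24) + (3) + (26) + (12) + (24) + (10) + (18) + (79) = 196
Signed area = Σ/2 = 98 (positive ⇒ counter-clockwise traversal).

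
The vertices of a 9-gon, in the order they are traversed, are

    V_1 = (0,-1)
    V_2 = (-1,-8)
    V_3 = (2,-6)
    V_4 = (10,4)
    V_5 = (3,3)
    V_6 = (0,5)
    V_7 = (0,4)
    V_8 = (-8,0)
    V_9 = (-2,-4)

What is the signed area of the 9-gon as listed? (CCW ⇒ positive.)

Apply the shoelace formula: 2A = Σ (x_i·y_{i+1} − x_{i+1}·y_i), indices taken mod 9.
Cross-terms: -1, 22, 68, 18, 15, 0, 32, 32, 2  ⇒  Σ = 188
Signed area = Σ/2 = 94 (positive ⇒ counter-clockwise traversal).

94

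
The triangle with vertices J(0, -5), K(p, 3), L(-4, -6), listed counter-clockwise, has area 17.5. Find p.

Write out the shoelace sum; only the two edges meeting at K involve p:
2·Area = [(0·3 − p·(-5)) + (p·(-6) − (-4)·3)] + 20
       = -1·p + 32 = 35
⇒ p = -3.

-3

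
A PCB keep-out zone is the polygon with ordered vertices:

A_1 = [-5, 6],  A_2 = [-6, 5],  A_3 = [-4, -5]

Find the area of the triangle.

6

Apply the shoelace formula: 2A = Σ (x_i·y_{i+1} − x_{i+1}·y_i), indices taken mod 3.
Σ = (11) + (50) + (-49) = 12
Area = |Σ|/2 = 6.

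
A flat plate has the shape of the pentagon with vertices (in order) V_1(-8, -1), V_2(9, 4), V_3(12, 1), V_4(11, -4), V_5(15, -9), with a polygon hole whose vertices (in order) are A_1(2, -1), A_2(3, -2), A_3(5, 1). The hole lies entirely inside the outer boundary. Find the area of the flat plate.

Outer boundary:
Cross-terms: -23, -39, -59, -39, -87  ⇒  Σ = -247
Area = |Σ|/2 = 123.5.
Hole:
Apply Gauss's area formula: 2A = Σ (x_i·y_{i+1} − x_{i+1}·y_i), indices taken mod 3.
A_1→A_2: (2)(-2) − (3)(-1) = -1
A_2→A_3: (3)(1) − (5)(-2) = 13
A_3→A_1: (5)(-1) − (2)(1) = -7
Σ = 5
Area = |Σ|/2 = 2.5.
Net area = 123.5 − 2.5 = 121.

121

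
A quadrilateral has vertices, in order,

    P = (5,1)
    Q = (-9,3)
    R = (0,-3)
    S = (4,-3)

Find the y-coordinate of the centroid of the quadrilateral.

Apply the shoelace formula. First the cross-terms c_i = x_i·y_{i+1} − x_{i+1}·y_i:
  24, 27, 12, 19  ⇒  2A = 82, A = 41.
Then Σ (y_i + y_{i+1})·c_i = -14, so ȳ = -14 / (6·41) = -7/123.

-7/123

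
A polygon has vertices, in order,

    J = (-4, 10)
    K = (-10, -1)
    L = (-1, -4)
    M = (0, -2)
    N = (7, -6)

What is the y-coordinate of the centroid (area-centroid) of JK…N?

Apply Gauss's area formula. First the cross-terms c_i = x_i·y_{i+1} − x_{i+1}·y_i:
  104, 39, 2, 14, 46  ⇒  2A = 205, A = 102.5.
Then Σ (y_i + y_{i+1})·c_i = 801, so ȳ = 801 / (6·102.5) = 267/205.

267/205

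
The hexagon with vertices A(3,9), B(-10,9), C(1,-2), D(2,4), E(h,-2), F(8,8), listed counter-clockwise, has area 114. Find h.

8

Write out the shoelace sum; only the two edges meeting at E involve h:
2·Area = [(2·(-2) − h·4) + (h·8 − 8·(-2))] + 184
       = 4·h + 196 = 228
⇒ h = 8.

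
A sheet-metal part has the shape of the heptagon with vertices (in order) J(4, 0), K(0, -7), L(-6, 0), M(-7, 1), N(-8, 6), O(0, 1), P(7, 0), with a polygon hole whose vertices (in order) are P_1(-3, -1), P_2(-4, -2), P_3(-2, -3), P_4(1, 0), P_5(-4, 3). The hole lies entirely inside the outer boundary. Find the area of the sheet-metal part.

Outer boundary:
Σ = (-28) + (-42) + (-6) + (-34) + (-8) + (-7) + (0) = -125
Area = |Σ|/2 = 62.5.
Hole:
Apply the shoelace formula: 2A = Σ (x_i·y_{i+1} − x_{i+1}·y_i), indices taken mod 5.
Cross-terms: 2, 8, 3, 3, 13  ⇒  Σ = 29
Area = |Σ|/2 = 14.5.
Net area = 62.5 − 14.5 = 48.

48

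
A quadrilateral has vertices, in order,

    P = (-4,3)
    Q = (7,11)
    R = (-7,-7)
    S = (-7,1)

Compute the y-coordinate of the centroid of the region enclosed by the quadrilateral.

Apply the shoelace (surveyor's) formula. First the cross-terms c_i = x_i·y_{i+1} − x_{i+1}·y_i:
  -65, 28, -56, -17  ⇒  2A = -110, A = -55.
Then Σ (y_i + y_{i+1})·c_i = -530, so ȳ = -530 / (6·(-55)) = 53/33.

53/33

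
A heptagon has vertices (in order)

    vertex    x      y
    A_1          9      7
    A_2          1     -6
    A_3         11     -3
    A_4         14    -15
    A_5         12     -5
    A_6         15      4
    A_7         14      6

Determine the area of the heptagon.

Σ = (-61) + (63) + (-123) + (110) + (123) + (34) + (44) = 190
Area = |Σ|/2 = 95.

95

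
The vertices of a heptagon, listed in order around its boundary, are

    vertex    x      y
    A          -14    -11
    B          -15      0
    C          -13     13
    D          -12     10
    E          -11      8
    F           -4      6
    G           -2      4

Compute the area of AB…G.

140

Σ = (-165) + (-195) + (26) + (14) + (-34) + (-4) + (78) = -280
Area = |Σ|/2 = 140.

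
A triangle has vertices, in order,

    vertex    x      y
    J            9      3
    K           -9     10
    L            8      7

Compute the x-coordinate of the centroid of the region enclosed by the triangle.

8/3

Apply the shoelace formula. First the cross-terms c_i = x_i·y_{i+1} − x_{i+1}·y_i:
  117, -143, -39  ⇒  2A = -65, A = -32.5.
Then Σ (x_i + x_{i+1})·c_i = -520, so x̄ = -520 / (6·(-32.5)) = 8/3.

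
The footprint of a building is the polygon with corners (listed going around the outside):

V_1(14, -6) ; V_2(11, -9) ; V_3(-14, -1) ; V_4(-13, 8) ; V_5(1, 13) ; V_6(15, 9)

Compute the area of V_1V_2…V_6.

Apply Gauss's area formula: 2A = Σ (x_i·y_{i+1} − x_{i+1}·y_i), indices taken mod 6.
Σ = (-60) + (-137) + (-125) + (-177) + (-186) + (-216) = -901
Area = |Σ|/2 = 450.5.

450.5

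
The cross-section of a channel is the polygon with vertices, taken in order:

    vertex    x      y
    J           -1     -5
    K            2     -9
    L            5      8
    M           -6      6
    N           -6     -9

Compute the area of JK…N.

Apply Gauss's area formula: 2A = Σ (x_i·y_{i+1} − x_{i+1}·y_i), indices taken mod 5.
J→K: (-1)(-9) − (2)(-5) = 19
K→L: (2)(8) − (5)(-9) = 61
L→M: (5)(6) − (-6)(8) = 78
M→N: (-6)(-9) − (-6)(6) = 90
N→J: (-6)(-5) − (-1)(-9) = 21
Σ = 269
Area = |Σ|/2 = 134.5.

134.5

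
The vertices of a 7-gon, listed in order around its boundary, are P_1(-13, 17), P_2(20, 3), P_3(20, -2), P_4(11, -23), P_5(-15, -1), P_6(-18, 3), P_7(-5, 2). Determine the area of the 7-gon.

Apply the shoelace formula: 2A = Σ (x_i·y_{i+1} − x_{i+1}·y_i), indices taken mod 7.
Σ = (-379) + (-100) + (-438) + (-356) + (-63) + (-21) + (-59) = -1416
Area = |Σ|/2 = 708.

708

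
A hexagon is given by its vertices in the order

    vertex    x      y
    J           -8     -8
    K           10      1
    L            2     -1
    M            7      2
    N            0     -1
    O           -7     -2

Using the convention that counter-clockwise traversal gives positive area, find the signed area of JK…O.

48.5

Apply Gauss's area formula: 2A = Σ (x_i·y_{i+1} − x_{i+1}·y_i), indices taken mod 6.
Cross-terms: 72, -12, 11, -7, -7, 40  ⇒  Σ = 97
Signed area = Σ/2 = 48.5 (positive ⇒ counter-clockwise traversal).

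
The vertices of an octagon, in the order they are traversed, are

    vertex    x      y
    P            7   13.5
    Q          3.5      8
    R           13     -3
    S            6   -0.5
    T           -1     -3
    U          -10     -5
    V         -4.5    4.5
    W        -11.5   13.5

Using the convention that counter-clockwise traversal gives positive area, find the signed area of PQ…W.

Apply the surveyor's formula: 2A = Σ (x_i·y_{i+1} − x_{i+1}·y_i), indices taken mod 8.
Σ = (8.75) + (-114.5) + (11.5) + (-18.5) + (-25) + (-67.5) + (-9) + (-249.75) = -464
Signed area = Σ/2 = -232 (negative ⇒ clockwise traversal).

-232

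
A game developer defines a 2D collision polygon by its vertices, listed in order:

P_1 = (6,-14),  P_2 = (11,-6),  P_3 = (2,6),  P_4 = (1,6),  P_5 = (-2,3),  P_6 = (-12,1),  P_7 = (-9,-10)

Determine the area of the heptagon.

283

Apply the shoelace (surveyor's) formula: 2A = Σ (x_i·y_{i+1} − x_{i+1}·y_i), indices taken mod 7.
Cross-terms: 118, 78, 6, 15, 34, 129, 186  ⇒  Σ = 566
Area = |Σ|/2 = 283.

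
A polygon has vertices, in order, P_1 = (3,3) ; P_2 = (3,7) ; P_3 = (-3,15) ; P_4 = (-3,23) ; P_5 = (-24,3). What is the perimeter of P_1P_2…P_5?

78

|P_1P_2| = √((0)² + (4)²) = √16 = 4
|P_2P_3| = √((-6)² + (8)²) = √100 = 10
|P_3P_4| = √((0)² + (8)²) = √64 = 8
|P_4P_5| = √((-21)² + (-20)²) = √841 = 29
|P_5P_1| = √((27)² + (0)²) = √729 = 27
Perimeter = 4 + 10 + 8 + 29 + 27 = 78.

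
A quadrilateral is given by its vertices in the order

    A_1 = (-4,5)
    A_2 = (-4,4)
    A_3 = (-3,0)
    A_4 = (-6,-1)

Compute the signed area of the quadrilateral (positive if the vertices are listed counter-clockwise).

-7.5

Apply the surveyor's formula: 2A = Σ (x_i·y_{i+1} − x_{i+1}·y_i), indices taken mod 4.
Σ = (4) + (12) + (3) + (-34) = -15
Signed area = Σ/2 = -7.5 (negative ⇒ clockwise traversal).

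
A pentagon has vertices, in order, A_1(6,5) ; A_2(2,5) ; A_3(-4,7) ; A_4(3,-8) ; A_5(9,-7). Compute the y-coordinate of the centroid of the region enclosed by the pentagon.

Apply the surveyor's formula. First the cross-terms c_i = x_i·y_{i+1} − x_{i+1}·y_i:
  20, 34, 11, 51, 87  ⇒  2A = 203, A = 101.5.
Then Σ (y_i + y_{i+1})·c_i = -342, so ȳ = -342 / (6·101.5) = -114/203.

-114/203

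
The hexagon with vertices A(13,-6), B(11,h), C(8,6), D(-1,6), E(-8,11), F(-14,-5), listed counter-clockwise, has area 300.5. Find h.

Write out the shoelace sum; only the two edges meeting at B involve h:
2·Area = [(13·h − 11·(-6)) + (11·6 − 8·h)] + 434
       = 5·h + 566 = 601
⇒ h = 7.

7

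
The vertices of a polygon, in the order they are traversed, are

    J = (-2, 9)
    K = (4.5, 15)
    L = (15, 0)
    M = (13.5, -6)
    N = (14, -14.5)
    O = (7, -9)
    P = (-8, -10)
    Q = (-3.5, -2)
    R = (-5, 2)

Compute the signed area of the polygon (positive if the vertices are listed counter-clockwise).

-370.375

J→K: (-2)(15) − (4.5)(9) = -70.5
K→L: (4.5)(0) − (15)(15) = -225
L→M: (15)(-6) − (13.5)(0) = -90
M→N: (13.5)(-14.5) − (14)(-6) = -111.75
N→O: (14)(-9) − (7)(-14.5) = -24.5
O→P: (7)(-10) − (-8)(-9) = -142
P→Q: (-8)(-2) − (-3.5)(-10) = -19
Q→R: (-3.5)(2) − (-5)(-2) = -17
R→J: (-5)(9) − (-2)(2) = -41
Σ = -740.75
Signed area = Σ/2 = -370.375 (negative ⇒ clockwise traversal).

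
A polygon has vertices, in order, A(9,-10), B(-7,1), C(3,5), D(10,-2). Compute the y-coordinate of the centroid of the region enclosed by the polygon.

Apply the shoelace (surveyor's) formula. First the cross-terms c_i = x_i·y_{i+1} − x_{i+1}·y_i:
  -61, -38, -56, -82  ⇒  2A = -237, A = -118.5.
Then Σ (y_i + y_{i+1})·c_i = 1137, so ȳ = 1137 / (6·(-118.5)) = -379/237.

-379/237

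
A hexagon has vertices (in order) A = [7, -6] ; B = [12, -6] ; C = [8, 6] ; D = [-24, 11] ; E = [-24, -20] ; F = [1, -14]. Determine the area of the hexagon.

A→B: (7)(-6) − (12)(-6) = 30
B→C: (12)(6) − (8)(-6) = 120
C→D: (8)(11) − (-24)(6) = 232
D→E: (-24)(-20) − (-24)(11) = 744
E→F: (-24)(-14) − (1)(-20) = 356
F→A: (1)(-6) − (7)(-14) = 92
Σ = 1574
Area = |Σ|/2 = 787.

787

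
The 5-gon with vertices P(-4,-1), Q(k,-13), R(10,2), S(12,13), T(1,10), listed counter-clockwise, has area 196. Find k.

Write out the shoelace sum; only the two edges meeting at Q involve k:
2·Area = [((-4)·(-13) − k·(-1)) + (k·2 − 10·(-13))] + 252
       = 3·k + 434 = 392
⇒ k = -14.

-14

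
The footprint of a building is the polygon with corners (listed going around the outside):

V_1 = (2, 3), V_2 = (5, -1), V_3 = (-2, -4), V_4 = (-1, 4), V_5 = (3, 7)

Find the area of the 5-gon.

Cross-terms: -17, -22, -12, -19, -5  ⇒  Σ = -75
Area = |Σ|/2 = 37.5.

37.5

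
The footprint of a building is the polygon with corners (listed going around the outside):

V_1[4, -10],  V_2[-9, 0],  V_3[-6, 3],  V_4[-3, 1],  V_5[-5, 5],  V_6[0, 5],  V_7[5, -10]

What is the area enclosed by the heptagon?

Apply the shoelace formula: 2A = Σ (x_i·y_{i+1} − x_{i+1}·y_i), indices taken mod 7.
Σ = (-90) + (-27) + (3) + (-10) + (-25) + (-25) + (-10) = -184
Area = |Σ|/2 = 92.

92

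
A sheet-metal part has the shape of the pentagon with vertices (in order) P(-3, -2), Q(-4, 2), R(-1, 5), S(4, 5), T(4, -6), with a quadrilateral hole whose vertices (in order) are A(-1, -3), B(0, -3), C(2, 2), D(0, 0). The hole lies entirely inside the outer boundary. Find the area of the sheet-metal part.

Outer boundary:
Apply the shoelace formula: 2A = Σ (x_i·y_{i+1} − x_{i+1}·y_i), indices taken mod 5.
Cross-terms: -14, -18, -25, -44, -26  ⇒  Σ = -127
Area = |Σ|/2 = 63.5.
Hole:
Apply the shoelace formula: 2A = Σ (x_i·y_{i+1} − x_{i+1}·y_i), indices taken mod 4.
A→B: (-1)(-3) − (0)(-3) = 3
B→C: (0)(2) − (2)(-3) = 6
C→D: (2)(0) − (0)(2) = 0
D→A: (0)(-3) − (-1)(0) = 0
Σ = 9
Area = |Σ|/2 = 4.5.
Net area = 63.5 − 4.5 = 59.

59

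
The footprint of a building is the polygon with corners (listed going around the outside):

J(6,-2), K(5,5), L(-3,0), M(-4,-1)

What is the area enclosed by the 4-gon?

J→K: (6)(5) − (5)(-2) = 40
K→L: (5)(0) − (-3)(5) = 15
L→M: (-3)(-1) − (-4)(0) = 3
M→J: (-4)(-2) − (6)(-1) = 14
Σ = 72
Area = |Σ|/2 = 36.

36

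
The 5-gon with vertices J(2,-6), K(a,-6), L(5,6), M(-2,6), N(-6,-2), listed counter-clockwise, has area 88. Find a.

Write out the shoelace sum; only the two edges meeting at K involve a:
2·Area = [(2·(-6) − a·(-6)) + (a·6 − 5·(-6))] + 122
       = 12·a + 140 = 176
⇒ a = 3.

3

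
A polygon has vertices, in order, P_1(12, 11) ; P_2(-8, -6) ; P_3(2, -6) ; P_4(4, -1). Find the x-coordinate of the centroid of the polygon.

122/77

Apply the surveyor's formula. First the cross-terms c_i = x_i·y_{i+1} − x_{i+1}·y_i:
  16, 60, 22, 56  ⇒  2A = 154, A = 77.
Then Σ (x_i + x_{i+1})·c_i = 732, so x̄ = 732 / (6·77) = 122/77.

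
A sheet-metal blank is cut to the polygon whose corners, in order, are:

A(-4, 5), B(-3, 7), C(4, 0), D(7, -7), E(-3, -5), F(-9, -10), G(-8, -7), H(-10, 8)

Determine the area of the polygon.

154.5

A→B: (-4)(7) − (-3)(5) = -13
B→C: (-3)(0) − (4)(7) = -28
C→D: (4)(-7) − (7)(0) = -28
D→E: (7)(-5) − (-3)(-7) = -56
E→F: (-3)(-10) − (-9)(-5) = -15
F→G: (-9)(-7) − (-8)(-10) = -17
G→H: (-8)(8) − (-10)(-7) = -134
H→A: (-10)(5) − (-4)(8) = -18
Σ = -309
Area = |Σ|/2 = 154.5.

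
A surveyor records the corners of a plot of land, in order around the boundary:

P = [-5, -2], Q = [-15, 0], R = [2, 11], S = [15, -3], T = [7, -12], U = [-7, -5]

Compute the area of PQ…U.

Apply the shoelace (surveyor's) formula: 2A = Σ (x_i·y_{i+1} − x_{i+1}·y_i), indices taken mod 6.
Cross-terms: -30, -165, -171, -159, -119, -11  ⇒  Σ = -655
Area = |Σ|/2 = 327.5.

327.5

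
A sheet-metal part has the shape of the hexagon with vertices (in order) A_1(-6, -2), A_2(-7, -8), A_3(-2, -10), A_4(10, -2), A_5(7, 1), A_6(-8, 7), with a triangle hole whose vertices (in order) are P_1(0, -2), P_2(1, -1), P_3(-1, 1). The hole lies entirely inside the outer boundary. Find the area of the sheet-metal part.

Outer boundary:
Apply the shoelace formula: 2A = Σ (x_i·y_{i+1} − x_{i+1}·y_i), indices taken mod 6.
A_1→A_2: (-6)(-8) − (-7)(-2) = 34
A_2→A_3: (-7)(-10) − (-2)(-8) = 54
A_3→A_4: (-2)(-2) − (10)(-10) = 104
A_4→A_5: (10)(1) − (7)(-2) = 24
A_5→A_6: (7)(7) − (-8)(1) = 57
A_6→A_1: (-8)(-2) − (-6)(7) = 58
Σ = 331
Area = |Σ|/2 = 165.5.
Hole:
Apply the shoelace formula: 2A = Σ (x_i·y_{i+1} − x_{i+1}·y_i), indices taken mod 3.
Σ = (2) + (0) + (2) = 4
Area = |Σ|/2 = 2.
Net area = 165.5 − 2 = 163.5.

163.5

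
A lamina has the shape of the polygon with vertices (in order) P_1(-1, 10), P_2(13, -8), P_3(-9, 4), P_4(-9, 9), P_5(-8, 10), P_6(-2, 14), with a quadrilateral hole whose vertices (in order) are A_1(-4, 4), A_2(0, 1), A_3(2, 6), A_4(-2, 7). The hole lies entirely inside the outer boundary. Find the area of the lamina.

Outer boundary:
Apply the shoelace (surveyor's) formula: 2A = Σ (x_i·y_{i+1} − x_{i+1}·y_i), indices taken mod 6.
P_1→P_2: (-1)(-8) − (13)(10) = -122
P_2→P_3: (13)(4) − (-9)(-8) = -20
P_3→P_4: (-9)(9) − (-9)(4) = -45
P_4→P_5: (-9)(10) − (-8)(9) = -18
P_5→P_6: (-8)(14) − (-2)(10) = -92
P_6→P_1: (-2)(10) − (-1)(14) = -6
Σ = -303
Area = |Σ|/2 = 151.5.
Hole:
A_1→A_2: (-4)(1) − (0)(4) = -4
A_2→A_3: (0)(6) − (2)(1) = -2
A_3→A_4: (2)(7) − (-2)(6) = 26
A_4→A_1: (-2)(4) − (-4)(7) = 20
Σ = 40
Area = |Σ|/2 = 20.
Net area = 151.5 − 20 = 131.5.

131.5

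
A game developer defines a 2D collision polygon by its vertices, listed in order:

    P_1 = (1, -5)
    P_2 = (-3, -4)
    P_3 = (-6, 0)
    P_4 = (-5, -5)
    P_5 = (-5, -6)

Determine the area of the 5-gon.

11.5

Apply the shoelace (surveyor's) formula: 2A = Σ (x_i·y_{i+1} − x_{i+1}·y_i), indices taken mod 5.
Σ = (-19) + (-24) + (30) + (5) + (31) = 23
Area = |Σ|/2 = 11.5.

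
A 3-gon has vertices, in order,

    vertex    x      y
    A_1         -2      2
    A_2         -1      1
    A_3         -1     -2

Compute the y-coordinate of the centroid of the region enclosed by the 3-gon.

Apply the shoelace formula. First the cross-terms c_i = x_i·y_{i+1} − x_{i+1}·y_i:
  0, 3, -6  ⇒  2A = -3, A = -1.5.
Then Σ (y_i + y_{i+1})·c_i = -3, so ȳ = -3 / (6·(-1.5)) = 1/3.

1/3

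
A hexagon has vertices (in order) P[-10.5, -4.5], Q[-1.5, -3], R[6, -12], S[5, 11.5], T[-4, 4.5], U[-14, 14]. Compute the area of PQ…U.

237.625

Apply the shoelace (surveyor's) formula: 2A = Σ (x_i·y_{i+1} − x_{i+1}·y_i), indices taken mod 6.
Σ = (24.75) + (36) + (129) + (68.5) + (7) + (210) = 475.25
Area = |Σ|/2 = 237.625.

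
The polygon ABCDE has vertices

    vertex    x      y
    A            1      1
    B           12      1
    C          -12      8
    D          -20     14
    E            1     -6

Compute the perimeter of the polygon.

|AB| = √((11)² + (0)²) = √121 = 11
|BC| = √((-24)² + (7)²) = √625 = 25
|CD| = √((-8)² + (6)²) = √100 = 10
|DE| = √((21)² + (-20)²) = √841 = 29
|EA| = √((0)² + (7)²) = √49 = 7
Perimeter = 11 + 25 + 10 + 29 + 7 = 82.

82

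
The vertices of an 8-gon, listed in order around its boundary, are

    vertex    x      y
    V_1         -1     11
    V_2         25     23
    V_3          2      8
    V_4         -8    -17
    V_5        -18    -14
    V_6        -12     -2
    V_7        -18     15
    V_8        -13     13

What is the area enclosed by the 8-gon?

Apply the shoelace formula: 2A = Σ (x_i·y_{i+1} − x_{i+1}·y_i), indices taken mod 8.
Σ = (-298) + (154) + (30) + (-194) + (-132) + (-216) + (-39) + (-130) = -825
Area = |Σ|/2 = 412.5.

412.5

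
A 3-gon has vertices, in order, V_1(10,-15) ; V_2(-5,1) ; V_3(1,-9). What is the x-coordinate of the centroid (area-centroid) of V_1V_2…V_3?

2

Apply the shoelace (surveyor's) formula. First the cross-terms c_i = x_i·y_{i+1} − x_{i+1}·y_i:
  -65, 44, 75  ⇒  2A = 54, A = 27.
Then Σ (x_i + x_{i+1})·c_i = 324, so x̄ = 324 / (6·27) = 2.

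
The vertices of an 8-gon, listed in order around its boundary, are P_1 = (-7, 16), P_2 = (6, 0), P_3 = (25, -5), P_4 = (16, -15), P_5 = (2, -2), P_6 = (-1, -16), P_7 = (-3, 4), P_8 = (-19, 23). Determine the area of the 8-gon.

322.5

Apply the shoelace formula: 2A = Σ (x_i·y_{i+1} − x_{i+1}·y_i), indices taken mod 8.
Σ = (-96) + (-30) + (-295) + (-2) + (-34) + (-52) + (7) + (-143) = -645
Area = |Σ|/2 = 322.5.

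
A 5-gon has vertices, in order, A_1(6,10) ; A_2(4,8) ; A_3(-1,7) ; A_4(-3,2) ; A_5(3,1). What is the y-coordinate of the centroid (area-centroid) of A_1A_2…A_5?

Apply the shoelace (surveyor's) formula. First the cross-terms c_i = x_i·y_{i+1} − x_{i+1}·y_i:
  8, 36, 19, -9, 24  ⇒  2A = 78, A = 39.
Then Σ (y_i + y_{i+1})·c_i = 1092, so ȳ = 1092 / (6·39) = 14/3.

14/3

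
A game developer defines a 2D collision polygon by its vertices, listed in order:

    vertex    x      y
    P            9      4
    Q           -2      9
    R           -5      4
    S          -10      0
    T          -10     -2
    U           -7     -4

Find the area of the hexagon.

Apply the surveyor's formula: 2A = Σ (x_i·y_{i+1} − x_{i+1}·y_i), indices taken mod 6.
Cross-terms: 89, 37, 40, 20, 26, 8  ⇒  Σ = 220
Area = |Σ|/2 = 110.

110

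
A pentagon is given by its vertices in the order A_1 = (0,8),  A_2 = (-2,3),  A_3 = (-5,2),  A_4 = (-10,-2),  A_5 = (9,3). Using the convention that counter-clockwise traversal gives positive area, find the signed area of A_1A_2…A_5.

Σ = (16) + (11) + (30) + (-12) + (72) = 117
Signed area = Σ/2 = 58.5 (positive ⇒ counter-clockwise traversal).

58.5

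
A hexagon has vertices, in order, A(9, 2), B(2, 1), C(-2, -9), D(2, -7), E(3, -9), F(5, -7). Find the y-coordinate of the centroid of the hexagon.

-106/33

Apply the surveyor's formula. First the cross-terms c_i = x_i·y_{i+1} − x_{i+1}·y_i:
  5, -16, 32, 3, 24, 73  ⇒  2A = 121, A = 60.5.
Then Σ (y_i + y_{i+1})·c_i = -1166, so ȳ = -1166 / (6·60.5) = -106/33.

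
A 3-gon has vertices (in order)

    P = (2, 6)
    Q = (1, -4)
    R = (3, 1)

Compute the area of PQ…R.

Apply the shoelace formula: 2A = Σ (x_i·y_{i+1} − x_{i+1}·y_i), indices taken mod 3.
Cross-terms: -14, 13, 16  ⇒  Σ = 15
Area = |Σ|/2 = 7.5.

7.5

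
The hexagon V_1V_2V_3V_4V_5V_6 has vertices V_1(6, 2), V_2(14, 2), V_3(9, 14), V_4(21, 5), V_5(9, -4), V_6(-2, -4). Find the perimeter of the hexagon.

|V_1V_2| = √((8)² + (0)²) = √64 = 8
|V_2V_3| = √((-5)² + (12)²) = √169 = 13
|V_3V_4| = √((12)² + (-9)²) = √225 = 15
|V_4V_5| = √((-12)² + (-9)²) = √225 = 15
|V_5V_6| = √((-11)² + (0)²) = √121 = 11
|V_6V_1| = √((8)² + (6)²) = √100 = 10
Perimeter = 8 + 13 + 15 + 15 + 11 + 10 = 72.

72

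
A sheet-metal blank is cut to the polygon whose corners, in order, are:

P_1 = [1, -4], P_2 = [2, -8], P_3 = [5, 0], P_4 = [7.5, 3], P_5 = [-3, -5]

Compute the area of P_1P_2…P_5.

Cross-terms: 0, 40, 15, -28.5, 17  ⇒  Σ = 43.5
Area = |Σ|/2 = 21.75.

21.75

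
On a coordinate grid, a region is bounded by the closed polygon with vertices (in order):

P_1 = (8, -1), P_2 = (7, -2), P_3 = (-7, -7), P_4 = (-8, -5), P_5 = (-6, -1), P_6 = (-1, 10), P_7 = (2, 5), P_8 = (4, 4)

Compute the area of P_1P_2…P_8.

Apply the surveyor's formula: 2A = Σ (x_i·y_{i+1} − x_{i+1}·y_i), indices taken mod 8.
Cross-terms: -9, -63, -21, -22, -61, -25, -12, -36  ⇒  Σ = -249
Area = |Σ|/2 = 124.5.

124.5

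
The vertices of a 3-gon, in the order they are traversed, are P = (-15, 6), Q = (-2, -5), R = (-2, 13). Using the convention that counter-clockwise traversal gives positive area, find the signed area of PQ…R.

Apply Gauss's area formula: 2A = Σ (x_i·y_{i+1} − x_{i+1}·y_i), indices taken mod 3.
Σ = (87) + (-36) + (183) = 234
Signed area = Σ/2 = 117 (positive ⇒ counter-clockwise traversal).

117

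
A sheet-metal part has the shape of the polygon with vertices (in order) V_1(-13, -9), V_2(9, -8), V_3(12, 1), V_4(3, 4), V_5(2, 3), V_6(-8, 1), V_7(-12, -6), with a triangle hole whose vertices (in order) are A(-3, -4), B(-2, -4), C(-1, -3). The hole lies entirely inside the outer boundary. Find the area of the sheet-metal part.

225.5

Outer boundary:
Apply the surveyor's formula: 2A = Σ (x_i·y_{i+1} − x_{i+1}·y_i), indices taken mod 7.
Σ = (185) + (105) + (45) + (1) + (26) + (60) + (30) = 452
Area = |Σ|/2 = 226.
Hole:
Apply the shoelace formula: 2A = Σ (x_i·y_{i+1} − x_{i+1}·y_i), indices taken mod 3.
Cross-terms: 4, 2, -5  ⇒  Σ = 1
Area = |Σ|/2 = 0.5.
Net area = 226 − 0.5 = 225.5.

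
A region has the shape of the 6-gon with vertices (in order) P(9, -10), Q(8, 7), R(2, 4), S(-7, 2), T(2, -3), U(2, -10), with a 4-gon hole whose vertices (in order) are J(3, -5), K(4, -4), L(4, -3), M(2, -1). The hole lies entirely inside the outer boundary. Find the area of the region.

Outer boundary:
Apply the surveyor's formula: 2A = Σ (x_i·y_{i+1} − x_{i+1}·y_i), indices taken mod 6.
Cross-terms: 143, 18, 32, 17, -14, 70  ⇒  Σ = 266
Area = |Σ|/2 = 133.
Hole:
Apply the shoelace formula: 2A = Σ (x_i·y_{i+1} − x_{i+1}·y_i), indices taken mod 4.
Cross-terms: 8, 4, 2, -7  ⇒  Σ = 7
Area = |Σ|/2 = 3.5.
Net area = 133 − 3.5 = 129.5.

129.5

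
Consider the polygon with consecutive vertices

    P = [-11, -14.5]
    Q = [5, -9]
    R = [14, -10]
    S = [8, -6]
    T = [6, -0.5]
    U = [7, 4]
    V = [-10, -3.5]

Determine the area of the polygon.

Apply the shoelace formula: 2A = Σ (x_i·y_{i+1} − x_{i+1}·y_i), indices taken mod 7.
Σ = (171.5) + (76) + (-4) + (32) + (27.5) + (15.5) + (106.5) = 425
Area = |Σ|/2 = 212.5.

212.5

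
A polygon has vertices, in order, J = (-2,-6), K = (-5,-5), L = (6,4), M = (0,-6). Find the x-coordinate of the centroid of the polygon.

Apply the shoelace formula. First the cross-terms c_i = x_i·y_{i+1} − x_{i+1}·y_i:
  -20, 10, -36, -12  ⇒  2A = -58, A = -29.
Then Σ (x_i + x_{i+1})·c_i = -42, so x̄ = -42 / (6·(-29)) = 7/29.

7/29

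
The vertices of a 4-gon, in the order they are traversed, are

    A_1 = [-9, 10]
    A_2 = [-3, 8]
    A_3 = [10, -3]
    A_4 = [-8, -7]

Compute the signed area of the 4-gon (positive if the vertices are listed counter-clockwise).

A_1→A_2: (-9)(8) − (-3)(10) = -42
A_2→A_3: (-3)(-3) − (10)(8) = -71
A_3→A_4: (10)(-7) − (-8)(-3) = -94
A_4→A_1: (-8)(10) − (-9)(-7) = -143
Σ = -350
Signed area = Σ/2 = -175 (negative ⇒ clockwise traversal).

-175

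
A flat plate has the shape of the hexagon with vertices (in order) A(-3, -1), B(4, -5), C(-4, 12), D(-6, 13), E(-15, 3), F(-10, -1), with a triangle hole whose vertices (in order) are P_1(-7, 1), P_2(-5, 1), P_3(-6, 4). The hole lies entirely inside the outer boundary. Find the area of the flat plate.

Outer boundary:
Σ = (19) + (28) + (20) + (177) + (45) + (7) = 296
Area = |Σ|/2 = 148.
Hole:
Apply the shoelace (surveyor's) formula: 2A = Σ (x_i·y_{i+1} − x_{i+1}·y_i), indices taken mod 3.
Cross-terms: -2, -14, 22  ⇒  Σ = 6
Area = |Σ|/2 = 3.
Net area = 148 − 3 = 145.

145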